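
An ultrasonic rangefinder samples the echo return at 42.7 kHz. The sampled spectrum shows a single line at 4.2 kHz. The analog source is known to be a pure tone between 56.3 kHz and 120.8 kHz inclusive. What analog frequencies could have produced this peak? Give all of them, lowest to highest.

81.2 kHz, 89.6 kHz

Frequencies that alias to 4.2 kHz are k·fs ± 4.2 kHz for integer k ≥ 0.
k=0: 4.2 kHz.
k=1: 38.5 kHz, 46.9 kHz.
k=2: 81.2 kHz, 89.6 kHz.
k=3: 123.9 kHz, 132.3 kHz.
Within [56.3 kHz, 120.8 kHz]: 81.2 kHz, 89.6 kHz.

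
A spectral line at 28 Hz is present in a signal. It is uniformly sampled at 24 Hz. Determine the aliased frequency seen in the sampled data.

28 Hz mod fs = 4 Hz.
4 Hz ≤ fs/2 = 12 Hz, appears at 4 Hz.

4 Hz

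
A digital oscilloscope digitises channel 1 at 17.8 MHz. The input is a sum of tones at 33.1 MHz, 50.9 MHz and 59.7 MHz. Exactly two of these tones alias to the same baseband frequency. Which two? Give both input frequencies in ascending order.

33.1 MHz, 50.9 MHz

fs/2 = 8.9 MHz.
33.1 MHz mod fs = 15.3 MHz.
15.3 MHz > fs/2 = 8.9 MHz, folds to fs − 15.3 MHz = 2.5 MHz.
50.9 MHz mod fs = 15.3 MHz.
15.3 MHz > fs/2 = 8.9 MHz, folds to fs − 15.3 MHz = 2.5 MHz.
59.7 MHz mod fs = 6.3 MHz.
6.3 MHz ≤ fs/2 = 8.9 MHz, appears at 6.3 MHz.
33.1 MHz and 50.9 MHz both map to 2.5 MHz.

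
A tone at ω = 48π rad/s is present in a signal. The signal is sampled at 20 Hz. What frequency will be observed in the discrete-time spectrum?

ω = 48π rad/s → f = ω/(2π) = 24 Hz.
24 Hz mod fs = 4 Hz.
4 Hz ≤ fs/2 = 10 Hz, appears at 4 Hz.

4 Hz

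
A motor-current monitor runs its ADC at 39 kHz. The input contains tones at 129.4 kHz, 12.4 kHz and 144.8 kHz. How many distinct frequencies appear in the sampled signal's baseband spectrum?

fs/2 = 19.5 kHz.
129.4 kHz mod fs = 12.4 kHz.
12.4 kHz ≤ fs/2 = 19.5 kHz, appears at 12.4 kHz.
12.4 kHz ≤ fs/2 = 19.5 kHz, passes unchanged.
144.8 kHz mod fs = 27.8 kHz.
27.8 kHz > fs/2 = 19.5 kHz, folds to fs − 27.8 kHz = 11.2 kHz.
Distinct values: {11.2 kHz, 12.4 kHz} → 2.

2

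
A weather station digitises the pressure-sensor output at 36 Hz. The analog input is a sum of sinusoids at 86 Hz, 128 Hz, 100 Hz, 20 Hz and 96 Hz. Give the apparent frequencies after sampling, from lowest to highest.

fs/2 = 18 Hz.
86 Hz mod fs = 14 Hz.
14 Hz ≤ fs/2 = 18 Hz, appears at 14 Hz.
128 Hz mod fs = 20 Hz.
20 Hz > fs/2 = 18 Hz, folds to fs − 20 Hz = 16 Hz.
100 Hz mod fs = 28 Hz.
28 Hz > fs/2 = 18 Hz, folds to fs − 28 Hz = 8 Hz.
20 Hz > fs/2 = 18 Hz, folds to fs − 20 Hz = 16 Hz.
96 Hz mod fs = 24 Hz.
24 Hz > fs/2 = 18 Hz, folds to fs − 24 Hz = 12 Hz.
Distinct values: {8 Hz, 12 Hz, 14 Hz, 16 Hz}.

8 Hz, 12 Hz, 14 Hz, 16 Hz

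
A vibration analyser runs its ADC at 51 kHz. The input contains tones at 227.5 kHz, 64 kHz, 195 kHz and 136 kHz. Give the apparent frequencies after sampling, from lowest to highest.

9 kHz, 13 kHz, 17 kHz, 23.5 kHz

fs/2 = 25.5 kHz.
227.5 kHz mod fs = 23.5 kHz.
23.5 kHz ≤ fs/2 = 25.5 kHz, appears at 23.5 kHz.
64 kHz mod fs = 13 kHz.
13 kHz ≤ fs/2 = 25.5 kHz, appears at 13 kHz.
195 kHz mod fs = 42 kHz.
42 kHz > fs/2 = 25.5 kHz, folds to fs − 42 kHz = 9 kHz.
136 kHz mod fs = 34 kHz.
34 kHz > fs/2 = 25.5 kHz, folds to fs − 34 kHz = 17 kHz.
Distinct values: {9 kHz, 13 kHz, 17 kHz, 23.5 kHz}.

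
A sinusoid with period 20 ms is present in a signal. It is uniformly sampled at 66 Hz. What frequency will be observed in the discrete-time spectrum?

16 Hz

T = 20 ms → f = 1/T = 50 Hz.
50 Hz > fs/2 = 33 Hz, folds to fs − 50 Hz = 16 Hz.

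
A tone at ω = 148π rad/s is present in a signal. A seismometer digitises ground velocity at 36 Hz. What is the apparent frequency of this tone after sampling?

ω = 148π rad/s → f = ω/(2π) = 74 Hz.
74 Hz mod fs = 2 Hz.
2 Hz ≤ fs/2 = 18 Hz, appears at 2 Hz.

2 Hz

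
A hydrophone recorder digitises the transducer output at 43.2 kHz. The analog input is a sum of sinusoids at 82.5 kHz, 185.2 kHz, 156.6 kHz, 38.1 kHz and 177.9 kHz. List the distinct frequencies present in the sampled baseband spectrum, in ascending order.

fs/2 = 21.6 kHz.
82.5 kHz mod fs = 39.3 kHz.
39.3 kHz > fs/2 = 21.6 kHz, folds to fs − 39.3 kHz = 3.9 kHz.
185.2 kHz mod fs = 12.4 kHz.
12.4 kHz ≤ fs/2 = 21.6 kHz, appears at 12.4 kHz.
156.6 kHz mod fs = 27 kHz.
27 kHz > fs/2 = 21.6 kHz, folds to fs − 27 kHz = 16.2 kHz.
38.1 kHz > fs/2 = 21.6 kHz, folds to fs − 38.1 kHz = 5.1 kHz.
177.9 kHz mod fs = 5.1 kHz.
5.1 kHz ≤ fs/2 = 21.6 kHz, appears at 5.1 kHz.
Distinct values: {3.9 kHz, 5.1 kHz, 12.4 kHz, 16.2 kHz}.

3.9 kHz, 5.1 kHz, 12.4 kHz, 16.2 kHz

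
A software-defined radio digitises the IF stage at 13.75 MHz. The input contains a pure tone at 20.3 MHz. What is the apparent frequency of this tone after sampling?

20.3 MHz mod fs = 6.55 MHz.
6.55 MHz ≤ fs/2 = 6.875 MHz, appears at 6.55 MHz.

6.55 MHz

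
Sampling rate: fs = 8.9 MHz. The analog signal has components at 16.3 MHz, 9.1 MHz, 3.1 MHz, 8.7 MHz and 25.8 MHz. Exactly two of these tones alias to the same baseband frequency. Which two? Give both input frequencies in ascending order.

8.7 MHz, 9.1 MHz

fs/2 = 4.45 MHz.
16.3 MHz mod fs = 7.4 MHz.
7.4 MHz > fs/2 = 4.45 MHz, folds to fs − 7.4 MHz = 1.5 MHz.
9.1 MHz mod fs = 0.2 MHz.
0.2 MHz ≤ fs/2 = 4.45 MHz, appears at 0.2 MHz.
3.1 MHz ≤ fs/2 = 4.45 MHz, passes unchanged.
8.7 MHz > fs/2 = 4.45 MHz, folds to fs − 8.7 MHz = 0.2 MHz.
25.8 MHz mod fs = 8 MHz.
8 MHz > fs/2 = 4.45 MHz, folds to fs − 8 MHz = 0.9 MHz.
8.7 MHz and 9.1 MHz both map to 0.2 MHz.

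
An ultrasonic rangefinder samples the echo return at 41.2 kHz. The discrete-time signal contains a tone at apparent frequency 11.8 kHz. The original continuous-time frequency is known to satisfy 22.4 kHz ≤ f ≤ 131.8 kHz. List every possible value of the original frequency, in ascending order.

29.4 kHz, 53 kHz, 70.6 kHz, 94.2 kHz, 111.8 kHz

Frequencies that alias to 11.8 kHz are k·fs ± 11.8 kHz for integer k ≥ 0.
k=0: 11.8 kHz.
k=1: 29.4 kHz, 53 kHz.
k=2: 70.6 kHz, 94.2 kHz.
k=3: 111.8 kHz, 135.4 kHz.
k=4: 153 kHz, 176.6 kHz.
Within [22.4 kHz, 131.8 kHz]: 29.4 kHz, 53 kHz, 70.6 kHz, 94.2 kHz, 111.8 kHz.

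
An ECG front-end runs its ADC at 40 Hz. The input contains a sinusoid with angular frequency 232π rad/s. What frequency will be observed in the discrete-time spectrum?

4 Hz

ω = 232π rad/s → f = ω/(2π) = 116 Hz.
116 Hz mod fs = 36 Hz.
36 Hz > fs/2 = 20 Hz, folds to fs − 36 Hz = 4 Hz.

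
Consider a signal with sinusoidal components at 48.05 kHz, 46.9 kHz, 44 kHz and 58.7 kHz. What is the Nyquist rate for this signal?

117.4 kHz

Highest-frequency component: 58.7 kHz.
Nyquist rate = 2 × 58.7 kHz = 117.4 kHz.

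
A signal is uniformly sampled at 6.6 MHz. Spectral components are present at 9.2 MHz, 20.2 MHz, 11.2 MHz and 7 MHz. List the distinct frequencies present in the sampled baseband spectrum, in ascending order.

0.4 MHz, 2 MHz, 2.6 MHz

fs/2 = 3.3 MHz.
9.2 MHz mod fs = 2.6 MHz.
2.6 MHz ≤ fs/2 = 3.3 MHz, appears at 2.6 MHz.
20.2 MHz mod fs = 0.4 MHz.
0.4 MHz ≤ fs/2 = 3.3 MHz, appears at 0.4 MHz.
11.2 MHz mod fs = 4.6 MHz.
4.6 MHz > fs/2 = 3.3 MHz, folds to fs − 4.6 MHz = 2 MHz.
7 MHz mod fs = 0.4 MHz.
0.4 MHz ≤ fs/2 = 3.3 MHz, appears at 0.4 MHz.
Distinct values: {0.4 MHz, 2 MHz, 2.6 MHz}.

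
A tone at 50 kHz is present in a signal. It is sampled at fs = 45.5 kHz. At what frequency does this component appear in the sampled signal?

50 kHz mod fs = 4.5 kHz.
4.5 kHz ≤ fs/2 = 22.75 kHz, appears at 4.5 kHz.

4.5 kHz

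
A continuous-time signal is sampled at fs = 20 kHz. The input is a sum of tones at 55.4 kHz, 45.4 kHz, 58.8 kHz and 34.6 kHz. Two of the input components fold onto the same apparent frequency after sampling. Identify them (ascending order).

fs/2 = 10 kHz.
55.4 kHz mod fs = 15.4 kHz.
15.4 kHz > fs/2 = 10 kHz, folds to fs − 15.4 kHz = 4.6 kHz.
45.4 kHz mod fs = 5.4 kHz.
5.4 kHz ≤ fs/2 = 10 kHz, appears at 5.4 kHz.
58.8 kHz mod fs = 18.8 kHz.
18.8 kHz > fs/2 = 10 kHz, folds to fs − 18.8 kHz = 1.2 kHz.
34.6 kHz mod fs = 14.6 kHz.
14.6 kHz > fs/2 = 10 kHz, folds to fs − 14.6 kHz = 5.4 kHz.
34.6 kHz and 45.4 kHz both map to 5.4 kHz.

34.6 kHz, 45.4 kHz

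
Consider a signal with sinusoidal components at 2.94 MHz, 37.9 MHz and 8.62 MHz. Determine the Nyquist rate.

Highest-frequency component: 37.9 MHz.
Nyquist rate = 2 × 37.9 MHz = 75.8 MHz.

75.8 MHz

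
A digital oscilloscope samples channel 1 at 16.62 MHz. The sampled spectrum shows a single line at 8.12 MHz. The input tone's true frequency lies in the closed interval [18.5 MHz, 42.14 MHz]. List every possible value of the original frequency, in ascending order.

Frequencies that alias to 8.12 MHz are k·fs ± 8.12 MHz for integer k ≥ 0.
k=0: 8.12 MHz.
k=1: 8.5 MHz, 24.74 MHz.
k=2: 25.12 MHz, 41.36 MHz.
k=3: 41.74 MHz, 57.98 MHz.
k=4: 58.36 MHz, 74.6 MHz.
Within [18.5 MHz, 42.14 MHz]: 24.74 MHz, 25.12 MHz, 41.36 MHz, 41.74 MHz.

24.74 MHz, 25.12 MHz, 41.36 MHz, 41.74 MHz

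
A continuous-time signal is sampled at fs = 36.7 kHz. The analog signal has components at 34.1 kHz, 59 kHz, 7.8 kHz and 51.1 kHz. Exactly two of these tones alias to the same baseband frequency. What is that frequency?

fs/2 = 18.35 kHz.
34.1 kHz > fs/2 = 18.35 kHz, folds to fs − 34.1 kHz = 2.6 kHz.
59 kHz mod fs = 22.3 kHz.
22.3 kHz > fs/2 = 18.35 kHz, folds to fs − 22.3 kHz = 14.4 kHz.
7.8 kHz ≤ fs/2 = 18.35 kHz, passes unchanged.
51.1 kHz mod fs = 14.4 kHz.
14.4 kHz ≤ fs/2 = 18.35 kHz, appears at 14.4 kHz.
51.1 kHz and 59 kHz both map to 14.4 kHz.

14.4 kHz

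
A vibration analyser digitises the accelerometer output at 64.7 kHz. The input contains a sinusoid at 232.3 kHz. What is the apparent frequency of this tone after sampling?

26.5 kHz

232.3 kHz mod fs = 38.2 kHz.
38.2 kHz > fs/2 = 32.35 kHz, folds to fs − 38.2 kHz = 26.5 kHz.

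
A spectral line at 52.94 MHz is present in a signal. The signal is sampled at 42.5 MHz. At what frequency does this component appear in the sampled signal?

52.94 MHz mod fs = 10.44 MHz.
10.44 MHz ≤ fs/2 = 21.25 MHz, appears at 10.44 MHz.

10.44 MHz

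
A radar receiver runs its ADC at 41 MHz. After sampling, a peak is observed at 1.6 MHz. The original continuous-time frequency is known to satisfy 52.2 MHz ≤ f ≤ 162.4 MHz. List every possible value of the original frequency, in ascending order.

Frequencies that alias to 1.6 MHz are k·fs ± 1.6 MHz for integer k ≥ 0.
k=0: 1.6 MHz.
k=1: 39.4 MHz, 42.6 MHz.
k=2: 80.4 MHz, 83.6 MHz.
k=3: 121.4 MHz, 124.6 MHz.
k=4: 162.4 MHz, 165.6 MHz.
k=5: 203.4 MHz, 206.6 MHz.
Within [52.2 MHz, 162.4 MHz]: 80.4 MHz, 83.6 MHz, 121.4 MHz, 124.6 MHz, 162.4 MHz.

80.4 MHz, 83.6 MHz, 121.4 MHz, 124.6 MHz, 162.4 MHz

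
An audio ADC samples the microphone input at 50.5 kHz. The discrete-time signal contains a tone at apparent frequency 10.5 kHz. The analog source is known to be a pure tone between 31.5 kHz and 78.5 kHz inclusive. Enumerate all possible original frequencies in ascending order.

40 kHz, 61 kHz

Frequencies that alias to 10.5 kHz are k·fs ± 10.5 kHz for integer k ≥ 0.
k=0: 10.5 kHz.
k=1: 40 kHz, 61 kHz.
k=2: 90.5 kHz, 111.5 kHz.
Within [31.5 kHz, 78.5 kHz]: 40 kHz, 61 kHz.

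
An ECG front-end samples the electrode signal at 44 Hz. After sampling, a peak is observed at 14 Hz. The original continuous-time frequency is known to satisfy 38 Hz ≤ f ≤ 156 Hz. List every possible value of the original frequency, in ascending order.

Frequencies that alias to 14 Hz are k·fs ± 14 Hz for integer k ≥ 0.
k=0: 14 Hz.
k=1: 30 Hz, 58 Hz.
k=2: 74 Hz, 102 Hz.
k=3: 118 Hz, 146 Hz.
k=4: 162 Hz, 190 Hz.
Within [38 Hz, 156 Hz]: 58 Hz, 74 Hz, 102 Hz, 118 Hz, 146 Hz.

58 Hz, 74 Hz, 102 Hz, 118 Hz, 146 Hz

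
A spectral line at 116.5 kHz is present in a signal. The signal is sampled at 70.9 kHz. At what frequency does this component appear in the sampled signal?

25.3 kHz

116.5 kHz mod fs = 45.6 kHz.
45.6 kHz > fs/2 = 35.45 kHz, folds to fs − 45.6 kHz = 25.3 kHz.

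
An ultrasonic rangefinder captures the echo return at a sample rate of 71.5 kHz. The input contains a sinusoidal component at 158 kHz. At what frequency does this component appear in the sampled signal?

15 kHz

158 kHz mod fs = 15 kHz.
15 kHz ≤ fs/2 = 35.75 kHz, appears at 15 kHz.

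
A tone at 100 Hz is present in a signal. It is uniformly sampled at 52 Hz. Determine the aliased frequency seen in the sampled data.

4 Hz

100 Hz mod fs = 48 Hz.
48 Hz > fs/2 = 26 Hz, folds to fs − 48 Hz = 4 Hz.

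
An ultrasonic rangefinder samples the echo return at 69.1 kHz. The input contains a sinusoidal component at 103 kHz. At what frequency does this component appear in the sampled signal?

33.9 kHz

103 kHz mod fs = 33.9 kHz.
33.9 kHz ≤ fs/2 = 34.55 kHz, appears at 33.9 kHz.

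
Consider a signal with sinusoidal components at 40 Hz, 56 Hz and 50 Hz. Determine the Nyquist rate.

Highest-frequency component: 56 Hz.
Nyquist rate = 2 × 56 Hz = 112 Hz.

112 Hz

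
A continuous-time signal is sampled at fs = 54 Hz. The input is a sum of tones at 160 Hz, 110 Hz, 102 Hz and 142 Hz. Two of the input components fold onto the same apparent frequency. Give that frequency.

2 Hz

fs/2 = 27 Hz.
160 Hz mod fs = 52 Hz.
52 Hz > fs/2 = 27 Hz, folds to fs − 52 Hz = 2 Hz.
110 Hz mod fs = 2 Hz.
2 Hz ≤ fs/2 = 27 Hz, appears at 2 Hz.
102 Hz mod fs = 48 Hz.
48 Hz > fs/2 = 27 Hz, folds to fs − 48 Hz = 6 Hz.
142 Hz mod fs = 34 Hz.
34 Hz > fs/2 = 27 Hz, folds to fs − 34 Hz = 20 Hz.
110 Hz and 160 Hz both map to 2 Hz.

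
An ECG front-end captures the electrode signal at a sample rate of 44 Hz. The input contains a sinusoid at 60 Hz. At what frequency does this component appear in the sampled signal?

60 Hz mod fs = 16 Hz.
16 Hz ≤ fs/2 = 22 Hz, appears at 16 Hz.

16 Hz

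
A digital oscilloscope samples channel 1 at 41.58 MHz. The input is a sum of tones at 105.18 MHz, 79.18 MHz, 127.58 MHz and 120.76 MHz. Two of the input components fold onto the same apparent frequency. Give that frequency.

3.98 MHz

fs/2 = 20.79 MHz.
105.18 MHz mod fs = 22.02 MHz.
22.02 MHz > fs/2 = 20.79 MHz, folds to fs − 22.02 MHz = 19.56 MHz.
79.18 MHz mod fs = 37.6 MHz.
37.6 MHz > fs/2 = 20.79 MHz, folds to fs − 37.6 MHz = 3.98 MHz.
127.58 MHz mod fs = 2.84 MHz.
2.84 MHz ≤ fs/2 = 20.79 MHz, appears at 2.84 MHz.
120.76 MHz mod fs = 37.6 MHz.
37.6 MHz > fs/2 = 20.79 MHz, folds to fs − 37.6 MHz = 3.98 MHz.
79.18 MHz and 120.76 MHz both map to 3.98 MHz.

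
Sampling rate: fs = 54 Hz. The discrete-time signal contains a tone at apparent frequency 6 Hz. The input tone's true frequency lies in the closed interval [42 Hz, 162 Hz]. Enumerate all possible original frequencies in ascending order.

Frequencies that alias to 6 Hz are k·fs ± 6 Hz for integer k ≥ 0.
k=0: 6 Hz.
k=1: 48 Hz, 60 Hz.
k=2: 102 Hz, 114 Hz.
k=3: 156 Hz, 168 Hz.
k=4: 210 Hz, 222 Hz.
Within [42 Hz, 162 Hz]: 48 Hz, 60 Hz, 102 Hz, 114 Hz, 156 Hz.

48 Hz, 60 Hz, 102 Hz, 114 Hz, 156 Hz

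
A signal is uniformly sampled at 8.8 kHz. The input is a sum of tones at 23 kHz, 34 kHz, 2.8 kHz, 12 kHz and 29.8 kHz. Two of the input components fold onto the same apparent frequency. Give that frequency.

fs/2 = 4.4 kHz.
23 kHz mod fs = 5.4 kHz.
5.4 kHz > fs/2 = 4.4 kHz, folds to fs − 5.4 kHz = 3.4 kHz.
34 kHz mod fs = 7.6 kHz.
7.6 kHz > fs/2 = 4.4 kHz, folds to fs − 7.6 kHz = 1.2 kHz.
2.8 kHz ≤ fs/2 = 4.4 kHz, passes unchanged.
12 kHz mod fs = 3.2 kHz.
3.2 kHz ≤ fs/2 = 4.4 kHz, appears at 3.2 kHz.
29.8 kHz mod fs = 3.4 kHz.
3.4 kHz ≤ fs/2 = 4.4 kHz, appears at 3.4 kHz.
23 kHz and 29.8 kHz both map to 3.4 kHz.

3.4 kHz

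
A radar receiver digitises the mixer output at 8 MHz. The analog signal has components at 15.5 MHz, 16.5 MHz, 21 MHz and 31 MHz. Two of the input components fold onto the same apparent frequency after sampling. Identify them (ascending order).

15.5 MHz, 16.5 MHz

fs/2 = 4 MHz.
15.5 MHz mod fs = 7.5 MHz.
7.5 MHz > fs/2 = 4 MHz, folds to fs − 7.5 MHz = 0.5 MHz.
16.5 MHz mod fs = 0.5 MHz.
0.5 MHz ≤ fs/2 = 4 MHz, appears at 0.5 MHz.
21 MHz mod fs = 5 MHz.
5 MHz > fs/2 = 4 MHz, folds to fs − 5 MHz = 3 MHz.
31 MHz mod fs = 7 MHz.
7 MHz > fs/2 = 4 MHz, folds to fs − 7 MHz = 1 MHz.
15.5 MHz and 16.5 MHz both map to 0.5 MHz.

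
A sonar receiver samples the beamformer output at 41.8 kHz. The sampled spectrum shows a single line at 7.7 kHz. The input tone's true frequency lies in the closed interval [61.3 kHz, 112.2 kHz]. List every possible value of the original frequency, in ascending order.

75.9 kHz, 91.3 kHz

Frequencies that alias to 7.7 kHz are k·fs ± 7.7 kHz for integer k ≥ 0.
k=0: 7.7 kHz.
k=1: 34.1 kHz, 49.5 kHz.
k=2: 75.9 kHz, 91.3 kHz.
k=3: 117.7 kHz, 133.1 kHz.
Within [61.3 kHz, 112.2 kHz]: 75.9 kHz, 91.3 kHz.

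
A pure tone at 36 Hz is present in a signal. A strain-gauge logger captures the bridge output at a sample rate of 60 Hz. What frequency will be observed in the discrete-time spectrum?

24 Hz

36 Hz > fs/2 = 30 Hz, folds to fs − 36 Hz = 24 Hz.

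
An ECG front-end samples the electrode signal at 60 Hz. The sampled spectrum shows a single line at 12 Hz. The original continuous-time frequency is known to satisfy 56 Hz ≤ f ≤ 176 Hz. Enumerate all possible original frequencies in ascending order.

Frequencies that alias to 12 Hz are k·fs ± 12 Hz for integer k ≥ 0.
k=0: 12 Hz.
k=1: 48 Hz, 72 Hz.
k=2: 108 Hz, 132 Hz.
k=3: 168 Hz, 192 Hz.
k=4: 228 Hz, 252 Hz.
Within [56 Hz, 176 Hz]: 72 Hz, 108 Hz, 132 Hz, 168 Hz.

72 Hz, 108 Hz, 132 Hz, 168 Hz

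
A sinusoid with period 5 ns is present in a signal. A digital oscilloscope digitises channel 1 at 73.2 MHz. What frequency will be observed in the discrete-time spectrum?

T = 5 ns → f = 1/T = 200 MHz.
200 MHz mod fs = 53.6 MHz.
53.6 MHz > fs/2 = 36.6 MHz, folds to fs − 53.6 MHz = 19.6 MHz.

19.6 MHz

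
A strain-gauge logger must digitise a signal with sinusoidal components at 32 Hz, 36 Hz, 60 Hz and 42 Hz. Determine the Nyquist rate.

Highest-frequency component: 60 Hz.
Nyquist rate = 2 × 60 Hz = 120 Hz.

120 Hz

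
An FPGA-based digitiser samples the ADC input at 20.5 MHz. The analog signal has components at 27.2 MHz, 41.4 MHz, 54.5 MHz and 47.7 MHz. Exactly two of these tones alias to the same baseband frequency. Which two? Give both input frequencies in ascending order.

27.2 MHz, 47.7 MHz

fs/2 = 10.25 MHz.
27.2 MHz mod fs = 6.7 MHz.
6.7 MHz ≤ fs/2 = 10.25 MHz, appears at 6.7 MHz.
41.4 MHz mod fs = 0.4 MHz.
0.4 MHz ≤ fs/2 = 10.25 MHz, appears at 0.4 MHz.
54.5 MHz mod fs = 13.5 MHz.
13.5 MHz > fs/2 = 10.25 MHz, folds to fs − 13.5 MHz = 7 MHz.
47.7 MHz mod fs = 6.7 MHz.
6.7 MHz ≤ fs/2 = 10.25 MHz, appears at 6.7 MHz.
27.2 MHz and 47.7 MHz both map to 6.7 MHz.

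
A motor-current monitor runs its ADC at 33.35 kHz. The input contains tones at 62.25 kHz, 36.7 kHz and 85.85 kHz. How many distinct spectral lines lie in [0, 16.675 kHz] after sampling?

fs/2 = 16.675 kHz.
62.25 kHz mod fs = 28.9 kHz.
28.9 kHz > fs/2 = 16.675 kHz, folds to fs − 28.9 kHz = 4.45 kHz.
36.7 kHz mod fs = 3.35 kHz.
3.35 kHz ≤ fs/2 = 16.675 kHz, appears at 3.35 kHz.
85.85 kHz mod fs = 19.15 kHz.
19.15 kHz > fs/2 = 16.675 kHz, folds to fs − 19.15 kHz = 14.2 kHz.
Distinct values: {3.35 kHz, 4.45 kHz, 14.2 kHz} → 3.

3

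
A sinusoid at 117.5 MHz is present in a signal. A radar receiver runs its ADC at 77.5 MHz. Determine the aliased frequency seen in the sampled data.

37.5 MHz

117.5 MHz mod fs = 40 MHz.
40 MHz > fs/2 = 38.75 MHz, folds to fs − 40 MHz = 37.5 MHz.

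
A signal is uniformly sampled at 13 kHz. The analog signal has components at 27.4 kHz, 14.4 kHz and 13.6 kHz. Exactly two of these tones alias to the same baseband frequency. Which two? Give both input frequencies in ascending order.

14.4 kHz, 27.4 kHz

fs/2 = 6.5 kHz.
27.4 kHz mod fs = 1.4 kHz.
1.4 kHz ≤ fs/2 = 6.5 kHz, appears at 1.4 kHz.
14.4 kHz mod fs = 1.4 kHz.
1.4 kHz ≤ fs/2 = 6.5 kHz, appears at 1.4 kHz.
13.6 kHz mod fs = 0.6 kHz.
0.6 kHz ≤ fs/2 = 6.5 kHz, appears at 0.6 kHz.
14.4 kHz and 27.4 kHz both map to 1.4 kHz.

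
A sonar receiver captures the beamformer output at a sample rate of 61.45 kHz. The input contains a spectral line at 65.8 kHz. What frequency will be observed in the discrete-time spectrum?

65.8 kHz mod fs = 4.35 kHz.
4.35 kHz ≤ fs/2 = 30.725 kHz, appears at 4.35 kHz.

4.35 kHz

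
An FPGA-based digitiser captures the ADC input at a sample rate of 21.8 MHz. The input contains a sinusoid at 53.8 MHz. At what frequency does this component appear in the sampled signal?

53.8 MHz mod fs = 10.2 MHz.
10.2 MHz ≤ fs/2 = 10.9 MHz, appears at 10.2 MHz.

10.2 MHz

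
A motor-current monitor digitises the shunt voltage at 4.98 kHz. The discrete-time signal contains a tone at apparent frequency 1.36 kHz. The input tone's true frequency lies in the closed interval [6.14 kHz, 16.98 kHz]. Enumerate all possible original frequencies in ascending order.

Frequencies that alias to 1.36 kHz are k·fs ± 1.36 kHz for integer k ≥ 0.
k=0: 1.36 kHz.
k=1: 3.62 kHz, 6.34 kHz.
k=2: 8.6 kHz, 11.32 kHz.
k=3: 13.58 kHz, 16.3 kHz.
k=4: 18.56 kHz, 21.28 kHz.
Within [6.14 kHz, 16.98 kHz]: 6.34 kHz, 8.6 kHz, 11.32 kHz, 13.58 kHz, 16.3 kHz.

6.34 kHz, 8.6 kHz, 11.32 kHz, 13.58 kHz, 16.3 kHz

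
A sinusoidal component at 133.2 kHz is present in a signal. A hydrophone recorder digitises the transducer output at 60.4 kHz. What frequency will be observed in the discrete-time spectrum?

133.2 kHz mod fs = 12.4 kHz.
12.4 kHz ≤ fs/2 = 30.2 kHz, appears at 12.4 kHz.

12.4 kHz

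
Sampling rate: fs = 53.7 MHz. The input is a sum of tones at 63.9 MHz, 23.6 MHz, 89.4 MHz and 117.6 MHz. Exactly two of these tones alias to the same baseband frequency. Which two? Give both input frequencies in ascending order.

63.9 MHz, 117.6 MHz

fs/2 = 26.85 MHz.
63.9 MHz mod fs = 10.2 MHz.
10.2 MHz ≤ fs/2 = 26.85 MHz, appears at 10.2 MHz.
23.6 MHz ≤ fs/2 = 26.85 MHz, passes unchanged.
89.4 MHz mod fs = 35.7 MHz.
35.7 MHz > fs/2 = 26.85 MHz, folds to fs − 35.7 MHz = 18 MHz.
117.6 MHz mod fs = 10.2 MHz.
10.2 MHz ≤ fs/2 = 26.85 MHz, appears at 10.2 MHz.
63.9 MHz and 117.6 MHz both map to 10.2 MHz.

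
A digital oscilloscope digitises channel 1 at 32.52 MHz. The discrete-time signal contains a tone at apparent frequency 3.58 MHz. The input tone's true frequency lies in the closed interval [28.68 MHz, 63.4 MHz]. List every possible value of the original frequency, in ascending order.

Frequencies that alias to 3.58 MHz are k·fs ± 3.58 MHz for integer k ≥ 0.
k=0: 3.58 MHz.
k=1: 28.94 MHz, 36.1 MHz.
k=2: 61.46 MHz, 68.62 MHz.
k=3: 93.98 MHz, 101.14 MHz.
Within [28.68 MHz, 63.4 MHz]: 28.94 MHz, 36.1 MHz, 61.46 MHz.

28.94 MHz, 36.1 MHz, 61.46 MHz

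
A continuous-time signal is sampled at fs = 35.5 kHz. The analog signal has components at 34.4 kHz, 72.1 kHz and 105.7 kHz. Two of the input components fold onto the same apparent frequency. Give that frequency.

1.1 kHz

fs/2 = 17.75 kHz.
34.4 kHz > fs/2 = 17.75 kHz, folds to fs − 34.4 kHz = 1.1 kHz.
72.1 kHz mod fs = 1.1 kHz.
1.1 kHz ≤ fs/2 = 17.75 kHz, appears at 1.1 kHz.
105.7 kHz mod fs = 34.7 kHz.
34.7 kHz > fs/2 = 17.75 kHz, folds to fs − 34.7 kHz = 0.8 kHz.
34.4 kHz and 72.1 kHz both map to 1.1 kHz.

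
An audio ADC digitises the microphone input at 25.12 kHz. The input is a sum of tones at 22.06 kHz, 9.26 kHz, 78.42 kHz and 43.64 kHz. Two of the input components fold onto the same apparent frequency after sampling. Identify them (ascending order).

22.06 kHz, 78.42 kHz

fs/2 = 12.56 kHz.
22.06 kHz > fs/2 = 12.56 kHz, folds to fs − 22.06 kHz = 3.06 kHz.
9.26 kHz ≤ fs/2 = 12.56 kHz, passes unchanged.
78.42 kHz mod fs = 3.06 kHz.
3.06 kHz ≤ fs/2 = 12.56 kHz, appears at 3.06 kHz.
43.64 kHz mod fs = 18.52 kHz.
18.52 kHz > fs/2 = 12.56 kHz, folds to fs − 18.52 kHz = 6.6 kHz.
22.06 kHz and 78.42 kHz both map to 3.06 kHz.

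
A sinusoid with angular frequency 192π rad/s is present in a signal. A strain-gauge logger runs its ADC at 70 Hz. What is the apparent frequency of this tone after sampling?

ω = 192π rad/s → f = ω/(2π) = 96 Hz.
96 Hz mod fs = 26 Hz.
26 Hz ≤ fs/2 = 35 Hz, appears at 26 Hz.

26 Hz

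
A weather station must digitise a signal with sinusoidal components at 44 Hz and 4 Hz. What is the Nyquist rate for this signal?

Highest-frequency component: 44 Hz.
Nyquist rate = 2 × 44 Hz = 88 Hz.

88 Hz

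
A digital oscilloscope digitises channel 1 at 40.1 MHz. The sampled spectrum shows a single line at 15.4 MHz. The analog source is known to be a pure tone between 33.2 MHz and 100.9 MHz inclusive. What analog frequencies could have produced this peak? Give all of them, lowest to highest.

Frequencies that alias to 15.4 MHz are k·fs ± 15.4 MHz for integer k ≥ 0.
k=0: 15.4 MHz.
k=1: 24.7 MHz, 55.5 MHz.
k=2: 64.8 MHz, 95.6 MHz.
k=3: 104.9 MHz, 135.7 MHz.
Within [33.2 MHz, 100.9 MHz]: 55.5 MHz, 64.8 MHz, 95.6 MHz.

55.5 MHz, 64.8 MHz, 95.6 MHz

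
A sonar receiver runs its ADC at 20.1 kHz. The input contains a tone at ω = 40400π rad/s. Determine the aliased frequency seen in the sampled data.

ω = 40400π rad/s → f = ω/(2π) = 20200 Hz = 20.2 kHz.
20.2 kHz mod fs = 0.1 kHz.
0.1 kHz ≤ fs/2 = 10.05 kHz, appears at 0.1 kHz.

0.1 kHz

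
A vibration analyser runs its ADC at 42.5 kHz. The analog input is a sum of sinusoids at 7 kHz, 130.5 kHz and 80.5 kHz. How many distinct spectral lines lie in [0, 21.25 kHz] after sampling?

3

fs/2 = 21.25 kHz.
7 kHz ≤ fs/2 = 21.25 kHz, passes unchanged.
130.5 kHz mod fs = 3 kHz.
3 kHz ≤ fs/2 = 21.25 kHz, appears at 3 kHz.
80.5 kHz mod fs = 38 kHz.
38 kHz > fs/2 = 21.25 kHz, folds to fs − 38 kHz = 4.5 kHz.
Distinct values: {3 kHz, 4.5 kHz, 7 kHz} → 3.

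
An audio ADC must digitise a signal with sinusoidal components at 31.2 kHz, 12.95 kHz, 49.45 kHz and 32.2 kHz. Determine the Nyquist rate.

Highest-frequency component: 49.45 kHz.
Nyquist rate = 2 × 49.45 kHz = 98.9 kHz.

98.9 kHz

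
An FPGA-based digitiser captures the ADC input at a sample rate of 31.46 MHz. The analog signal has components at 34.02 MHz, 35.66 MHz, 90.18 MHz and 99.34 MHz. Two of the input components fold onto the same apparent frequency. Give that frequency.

4.2 MHz

fs/2 = 15.73 MHz.
34.02 MHz mod fs = 2.56 MHz.
2.56 MHz ≤ fs/2 = 15.73 MHz, appears at 2.56 MHz.
35.66 MHz mod fs = 4.2 MHz.
4.2 MHz ≤ fs/2 = 15.73 MHz, appears at 4.2 MHz.
90.18 MHz mod fs = 27.26 MHz.
27.26 MHz > fs/2 = 15.73 MHz, folds to fs − 27.26 MHz = 4.2 MHz.
99.34 MHz mod fs = 4.96 MHz.
4.96 MHz ≤ fs/2 = 15.73 MHz, appears at 4.96 MHz.
35.66 MHz and 90.18 MHz both map to 4.2 MHz.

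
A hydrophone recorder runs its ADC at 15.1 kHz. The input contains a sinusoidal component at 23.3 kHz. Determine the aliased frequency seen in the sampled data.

6.9 kHz

23.3 kHz mod fs = 8.2 kHz.
8.2 kHz > fs/2 = 7.55 kHz, folds to fs − 8.2 kHz = 6.9 kHz.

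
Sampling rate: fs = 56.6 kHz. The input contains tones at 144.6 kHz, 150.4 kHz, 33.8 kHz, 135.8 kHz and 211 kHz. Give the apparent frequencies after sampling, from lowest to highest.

fs/2 = 28.3 kHz.
144.6 kHz mod fs = 31.4 kHz.
31.4 kHz > fs/2 = 28.3 kHz, folds to fs − 31.4 kHz = 25.2 kHz.
150.4 kHz mod fs = 37.2 kHz.
37.2 kHz > fs/2 = 28.3 kHz, folds to fs − 37.2 kHz = 19.4 kHz.
33.8 kHz > fs/2 = 28.3 kHz, folds to fs − 33.8 kHz = 22.8 kHz.
135.8 kHz mod fs = 22.6 kHz.
22.6 kHz ≤ fs/2 = 28.3 kHz, appears at 22.6 kHz.
211 kHz mod fs = 41.2 kHz.
41.2 kHz > fs/2 = 28.3 kHz, folds to fs − 41.2 kHz = 15.4 kHz.
Distinct values: {15.4 kHz, 19.4 kHz, 22.6 kHz, 22.8 kHz, 25.2 kHz}.

15.4 kHz, 19.4 kHz, 22.6 kHz, 22.8 kHz, 25.2 kHz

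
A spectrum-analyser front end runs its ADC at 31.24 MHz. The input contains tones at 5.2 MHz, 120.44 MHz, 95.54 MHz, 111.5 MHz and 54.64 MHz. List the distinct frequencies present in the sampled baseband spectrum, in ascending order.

1.82 MHz, 4.52 MHz, 5.2 MHz, 7.84 MHz, 13.46 MHz

fs/2 = 15.62 MHz.
5.2 MHz ≤ fs/2 = 15.62 MHz, passes unchanged.
120.44 MHz mod fs = 26.72 MHz.
26.72 MHz > fs/2 = 15.62 MHz, folds to fs − 26.72 MHz = 4.52 MHz.
95.54 MHz mod fs = 1.82 MHz.
1.82 MHz ≤ fs/2 = 15.62 MHz, appears at 1.82 MHz.
111.5 MHz mod fs = 17.78 MHz.
17.78 MHz > fs/2 = 15.62 MHz, folds to fs − 17.78 MHz = 13.46 MHz.
54.64 MHz mod fs = 23.4 MHz.
23.4 MHz > fs/2 = 15.62 MHz, folds to fs − 23.4 MHz = 7.84 MHz.
Distinct values: {1.82 MHz, 4.52 MHz, 5.2 MHz, 7.84 MHz, 13.46 MHz}.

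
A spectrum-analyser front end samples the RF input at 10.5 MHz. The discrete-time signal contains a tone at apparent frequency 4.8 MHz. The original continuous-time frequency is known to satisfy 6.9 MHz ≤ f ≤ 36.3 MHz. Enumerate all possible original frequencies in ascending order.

15.3 MHz, 16.2 MHz, 25.8 MHz, 26.7 MHz, 36.3 MHz

Frequencies that alias to 4.8 MHz are k·fs ± 4.8 MHz for integer k ≥ 0.
k=0: 4.8 MHz.
k=1: 5.7 MHz, 15.3 MHz.
k=2: 16.2 MHz, 25.8 MHz.
k=3: 26.7 MHz, 36.3 MHz.
k=4: 37.2 MHz, 46.8 MHz.
Within [6.9 MHz, 36.3 MHz]: 15.3 MHz, 16.2 MHz, 25.8 MHz, 26.7 MHz, 36.3 MHz.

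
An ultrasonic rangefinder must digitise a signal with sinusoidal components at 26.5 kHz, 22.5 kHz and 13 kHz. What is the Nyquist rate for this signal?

53 kHz

Highest-frequency component: 26.5 kHz.
Nyquist rate = 2 × 26.5 kHz = 53 kHz.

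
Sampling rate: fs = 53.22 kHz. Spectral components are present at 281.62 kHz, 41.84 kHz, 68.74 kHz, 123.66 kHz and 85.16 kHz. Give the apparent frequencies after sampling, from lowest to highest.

fs/2 = 26.61 kHz.
281.62 kHz mod fs = 15.52 kHz.
15.52 kHz ≤ fs/2 = 26.61 kHz, appears at 15.52 kHz.
41.84 kHz > fs/2 = 26.61 kHz, folds to fs − 41.84 kHz = 11.38 kHz.
68.74 kHz mod fs = 15.52 kHz.
15.52 kHz ≤ fs/2 = 26.61 kHz, appears at 15.52 kHz.
123.66 kHz mod fs = 17.22 kHz.
17.22 kHz ≤ fs/2 = 26.61 kHz, appears at 17.22 kHz.
85.16 kHz mod fs = 31.94 kHz.
31.94 kHz > fs/2 = 26.61 kHz, folds to fs − 31.94 kHz = 21.28 kHz.
Distinct values: {11.38 kHz, 15.52 kHz, 17.22 kHz, 21.28 kHz}.

11.38 kHz, 15.52 kHz, 17.22 kHz, 21.28 kHz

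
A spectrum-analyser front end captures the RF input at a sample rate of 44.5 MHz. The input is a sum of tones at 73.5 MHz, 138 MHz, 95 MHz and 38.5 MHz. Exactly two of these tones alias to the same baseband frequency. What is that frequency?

6 MHz

fs/2 = 22.25 MHz.
73.5 MHz mod fs = 29 MHz.
29 MHz > fs/2 = 22.25 MHz, folds to fs − 29 MHz = 15.5 MHz.
138 MHz mod fs = 4.5 MHz.
4.5 MHz ≤ fs/2 = 22.25 MHz, appears at 4.5 MHz.
95 MHz mod fs = 6 MHz.
6 MHz ≤ fs/2 = 22.25 MHz, appears at 6 MHz.
38.5 MHz > fs/2 = 22.25 MHz, folds to fs − 38.5 MHz = 6 MHz.
38.5 MHz and 95 MHz both map to 6 MHz.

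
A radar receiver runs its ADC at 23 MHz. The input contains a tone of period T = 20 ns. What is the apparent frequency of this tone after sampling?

T = 20 ns → f = 1/T = 50 MHz.
50 MHz mod fs = 4 MHz.
4 MHz ≤ fs/2 = 11.5 MHz, appears at 4 MHz.

4 MHz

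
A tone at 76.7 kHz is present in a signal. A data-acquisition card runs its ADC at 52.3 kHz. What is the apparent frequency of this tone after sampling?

76.7 kHz mod fs = 24.4 kHz.
24.4 kHz ≤ fs/2 = 26.15 kHz, appears at 24.4 kHz.

24.4 kHz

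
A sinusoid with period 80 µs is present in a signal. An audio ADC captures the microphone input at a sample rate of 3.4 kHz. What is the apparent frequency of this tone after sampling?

T = 80 µs → f = 1/T = 12.5 kHz.
12.5 kHz mod fs = 2.3 kHz.
2.3 kHz > fs/2 = 1.7 kHz, folds to fs − 2.3 kHz = 1.1 kHz.

1.1 kHz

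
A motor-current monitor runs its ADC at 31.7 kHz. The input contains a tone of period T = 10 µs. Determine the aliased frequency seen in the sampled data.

T = 10 µs → f = 1/T = 100 kHz.
100 kHz mod fs = 4.9 kHz.
4.9 kHz ≤ fs/2 = 15.85 kHz, appears at 4.9 kHz.

4.9 kHz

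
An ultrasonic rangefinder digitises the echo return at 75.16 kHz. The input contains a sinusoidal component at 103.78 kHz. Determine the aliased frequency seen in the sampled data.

103.78 kHz mod fs = 28.62 kHz.
28.62 kHz ≤ fs/2 = 37.58 kHz, appears at 28.62 kHz.

28.62 kHz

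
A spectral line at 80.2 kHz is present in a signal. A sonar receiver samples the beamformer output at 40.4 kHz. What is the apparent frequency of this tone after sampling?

0.6 kHz

80.2 kHz mod fs = 39.8 kHz.
39.8 kHz > fs/2 = 20.2 kHz, folds to fs − 39.8 kHz = 0.6 kHz.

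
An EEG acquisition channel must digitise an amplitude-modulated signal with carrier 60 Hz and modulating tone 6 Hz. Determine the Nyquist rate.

132 Hz

AM sidebands sit at fc ± fm = 54 Hz and 66 Hz.
Highest-frequency component: 66 Hz.
Nyquist rate = 2 × 66 Hz = 132 Hz.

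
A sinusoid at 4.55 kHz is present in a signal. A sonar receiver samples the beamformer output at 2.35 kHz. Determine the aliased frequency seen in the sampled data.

4.55 kHz mod fs = 2.2 kHz.
2.2 kHz > fs/2 = 1.175 kHz, folds to fs − 2.2 kHz = 0.15 kHz.

0.15 kHz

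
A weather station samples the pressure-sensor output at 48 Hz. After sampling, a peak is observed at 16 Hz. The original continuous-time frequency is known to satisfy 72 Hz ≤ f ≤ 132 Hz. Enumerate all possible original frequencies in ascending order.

Frequencies that alias to 16 Hz are k·fs ± 16 Hz for integer k ≥ 0.
k=0: 16 Hz.
k=1: 32 Hz, 64 Hz.
k=2: 80 Hz, 112 Hz.
k=3: 128 Hz, 160 Hz.
k=4: 176 Hz, 208 Hz.
Within [72 Hz, 132 Hz]: 80 Hz, 112 Hz, 128 Hz.

80 Hz, 112 Hz, 128 Hz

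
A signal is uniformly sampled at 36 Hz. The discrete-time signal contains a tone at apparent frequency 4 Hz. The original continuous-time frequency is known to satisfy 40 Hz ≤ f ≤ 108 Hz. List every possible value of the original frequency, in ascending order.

Frequencies that alias to 4 Hz are k·fs ± 4 Hz for integer k ≥ 0.
k=0: 4 Hz.
k=1: 32 Hz, 40 Hz.
k=2: 68 Hz, 76 Hz.
k=3: 104 Hz, 112 Hz.
k=4: 140 Hz, 148 Hz.
Within [40 Hz, 108 Hz]: 40 Hz, 68 Hz, 76 Hz, 104 Hz.

40 Hz, 68 Hz, 76 Hz, 104 Hz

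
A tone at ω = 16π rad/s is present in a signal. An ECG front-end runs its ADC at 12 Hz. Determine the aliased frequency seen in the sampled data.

ω = 16π rad/s → f = ω/(2π) = 8 Hz.
8 Hz > fs/2 = 6 Hz, folds to fs − 8 Hz = 4 Hz.

4 Hz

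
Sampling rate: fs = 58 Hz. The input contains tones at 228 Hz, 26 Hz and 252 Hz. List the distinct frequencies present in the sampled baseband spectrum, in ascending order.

4 Hz, 20 Hz, 26 Hz

fs/2 = 29 Hz.
228 Hz mod fs = 54 Hz.
54 Hz > fs/2 = 29 Hz, folds to fs − 54 Hz = 4 Hz.
26 Hz ≤ fs/2 = 29 Hz, passes unchanged.
252 Hz mod fs = 20 Hz.
20 Hz ≤ fs/2 = 29 Hz, appears at 20 Hz.
Distinct values: {4 Hz, 20 Hz, 26 Hz}.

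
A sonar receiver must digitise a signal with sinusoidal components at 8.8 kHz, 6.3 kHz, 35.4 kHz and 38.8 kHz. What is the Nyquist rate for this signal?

Highest-frequency component: 38.8 kHz.
Nyquist rate = 2 × 38.8 kHz = 77.6 kHz.

77.6 kHz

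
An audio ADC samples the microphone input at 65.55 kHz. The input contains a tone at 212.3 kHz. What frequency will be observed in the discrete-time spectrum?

15.65 kHz

212.3 kHz mod fs = 15.65 kHz.
15.65 kHz ≤ fs/2 = 32.775 kHz, appears at 15.65 kHz.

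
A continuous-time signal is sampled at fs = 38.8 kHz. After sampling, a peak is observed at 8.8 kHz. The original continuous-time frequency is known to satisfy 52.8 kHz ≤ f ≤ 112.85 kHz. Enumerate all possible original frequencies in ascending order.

Frequencies that alias to 8.8 kHz are k·fs ± 8.8 kHz for integer k ≥ 0.
k=0: 8.8 kHz.
k=1: 30 kHz, 47.6 kHz.
k=2: 68.8 kHz, 86.4 kHz.
k=3: 107.6 kHz, 125.2 kHz.
k=4: 146.4 kHz, 164 kHz.
Within [52.8 kHz, 112.85 kHz]: 68.8 kHz, 86.4 kHz, 107.6 kHz.

68.8 kHz, 86.4 kHz, 107.6 kHz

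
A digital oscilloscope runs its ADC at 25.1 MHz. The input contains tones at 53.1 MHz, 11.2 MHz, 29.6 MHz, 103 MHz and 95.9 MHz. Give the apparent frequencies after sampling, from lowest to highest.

fs/2 = 12.55 MHz.
53.1 MHz mod fs = 2.9 MHz.
2.9 MHz ≤ fs/2 = 12.55 MHz, appears at 2.9 MHz.
11.2 MHz ≤ fs/2 = 12.55 MHz, passes unchanged.
29.6 MHz mod fs = 4.5 MHz.
4.5 MHz ≤ fs/2 = 12.55 MHz, appears at 4.5 MHz.
103 MHz mod fs = 2.6 MHz.
2.6 MHz ≤ fs/2 = 12.55 MHz, appears at 2.6 MHz.
95.9 MHz mod fs = 20.6 MHz.
20.6 MHz > fs/2 = 12.55 MHz, folds to fs − 20.6 MHz = 4.5 MHz.
Distinct values: {2.6 MHz, 2.9 MHz, 4.5 MHz, 11.2 MHz}.

2.6 MHz, 2.9 MHz, 4.5 MHz, 11.2 MHz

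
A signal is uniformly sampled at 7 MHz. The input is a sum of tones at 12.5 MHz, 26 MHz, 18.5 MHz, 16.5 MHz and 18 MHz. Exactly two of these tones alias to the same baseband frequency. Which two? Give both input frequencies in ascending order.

fs/2 = 3.5 MHz.
12.5 MHz mod fs = 5.5 MHz.
5.5 MHz > fs/2 = 3.5 MHz, folds to fs − 5.5 MHz = 1.5 MHz.
26 MHz mod fs = 5 MHz.
5 MHz > fs/2 = 3.5 MHz, folds to fs − 5 MHz = 2 MHz.
18.5 MHz mod fs = 4.5 MHz.
4.5 MHz > fs/2 = 3.5 MHz, folds to fs − 4.5 MHz = 2.5 MHz.
16.5 MHz mod fs = 2.5 MHz.
2.5 MHz ≤ fs/2 = 3.5 MHz, appears at 2.5 MHz.
18 MHz mod fs = 4 MHz.
4 MHz > fs/2 = 3.5 MHz, folds to fs − 4 MHz = 3 MHz.
16.5 MHz and 18.5 MHz both map to 2.5 MHz.

16.5 MHz, 18.5 MHz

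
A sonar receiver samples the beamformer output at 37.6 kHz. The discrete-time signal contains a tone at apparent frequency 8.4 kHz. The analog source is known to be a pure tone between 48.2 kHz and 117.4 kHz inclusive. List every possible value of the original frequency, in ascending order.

Frequencies that alias to 8.4 kHz are k·fs ± 8.4 kHz for integer k ≥ 0.
k=0: 8.4 kHz.
k=1: 29.2 kHz, 46 kHz.
k=2: 66.8 kHz, 83.6 kHz.
k=3: 104.4 kHz, 121.2 kHz.
k=4: 142 kHz, 158.8 kHz.
Within [48.2 kHz, 117.4 kHz]: 66.8 kHz, 83.6 kHz, 104.4 kHz.

66.8 kHz, 83.6 kHz, 104.4 kHz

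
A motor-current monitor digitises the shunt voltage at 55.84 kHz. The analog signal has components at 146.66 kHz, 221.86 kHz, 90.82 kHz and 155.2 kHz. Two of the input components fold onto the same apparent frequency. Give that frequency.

fs/2 = 27.92 kHz.
146.66 kHz mod fs = 34.98 kHz.
34.98 kHz > fs/2 = 27.92 kHz, folds to fs − 34.98 kHz = 20.86 kHz.
221.86 kHz mod fs = 54.34 kHz.
54.34 kHz > fs/2 = 27.92 kHz, folds to fs − 54.34 kHz = 1.5 kHz.
90.82 kHz mod fs = 34.98 kHz.
34.98 kHz > fs/2 = 27.92 kHz, folds to fs − 34.98 kHz = 20.86 kHz.
155.2 kHz mod fs = 43.52 kHz.
43.52 kHz > fs/2 = 27.92 kHz, folds to fs − 43.52 kHz = 12.32 kHz.
90.82 kHz and 146.66 kHz both map to 20.86 kHz.

20.86 kHz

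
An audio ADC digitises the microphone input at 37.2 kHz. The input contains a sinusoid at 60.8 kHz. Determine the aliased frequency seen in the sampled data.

60.8 kHz mod fs = 23.6 kHz.
23.6 kHz > fs/2 = 18.6 kHz, folds to fs − 23.6 kHz = 13.6 kHz.

13.6 kHz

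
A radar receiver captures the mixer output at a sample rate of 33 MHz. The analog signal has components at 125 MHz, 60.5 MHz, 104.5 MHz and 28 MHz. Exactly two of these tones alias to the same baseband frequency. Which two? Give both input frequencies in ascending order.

fs/2 = 16.5 MHz.
125 MHz mod fs = 26 MHz.
26 MHz > fs/2 = 16.5 MHz, folds to fs − 26 MHz = 7 MHz.
60.5 MHz mod fs = 27.5 MHz.
27.5 MHz > fs/2 = 16.5 MHz, folds to fs − 27.5 MHz = 5.5 MHz.
104.5 MHz mod fs = 5.5 MHz.
5.5 MHz ≤ fs/2 = 16.5 MHz, appears at 5.5 MHz.
28 MHz > fs/2 = 16.5 MHz, folds to fs − 28 MHz = 5 MHz.
60.5 MHz and 104.5 MHz both map to 5.5 MHz.

60.5 MHz, 104.5 MHz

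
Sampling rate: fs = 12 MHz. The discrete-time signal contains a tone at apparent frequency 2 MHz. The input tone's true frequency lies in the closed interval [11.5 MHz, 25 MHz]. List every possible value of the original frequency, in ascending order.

14 MHz, 22 MHz

Frequencies that alias to 2 MHz are k·fs ± 2 MHz for integer k ≥ 0.
k=0: 2 MHz.
k=1: 10 MHz, 14 MHz.
k=2: 22 MHz, 26 MHz.
k=3: 34 MHz, 38 MHz.
Within [11.5 MHz, 25 MHz]: 14 MHz, 22 MHz.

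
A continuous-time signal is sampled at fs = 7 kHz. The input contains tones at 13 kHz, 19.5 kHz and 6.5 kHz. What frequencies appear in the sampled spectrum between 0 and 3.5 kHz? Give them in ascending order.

fs/2 = 3.5 kHz.
13 kHz mod fs = 6 kHz.
6 kHz > fs/2 = 3.5 kHz, folds to fs − 6 kHz = 1 kHz.
19.5 kHz mod fs = 5.5 kHz.
5.5 kHz > fs/2 = 3.5 kHz, folds to fs − 5.5 kHz = 1.5 kHz.
6.5 kHz > fs/2 = 3.5 kHz, folds to fs − 6.5 kHz = 0.5 kHz.
Distinct values: {0.5 kHz, 1 kHz, 1.5 kHz}.

0.5 kHz, 1 kHz, 1.5 kHz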